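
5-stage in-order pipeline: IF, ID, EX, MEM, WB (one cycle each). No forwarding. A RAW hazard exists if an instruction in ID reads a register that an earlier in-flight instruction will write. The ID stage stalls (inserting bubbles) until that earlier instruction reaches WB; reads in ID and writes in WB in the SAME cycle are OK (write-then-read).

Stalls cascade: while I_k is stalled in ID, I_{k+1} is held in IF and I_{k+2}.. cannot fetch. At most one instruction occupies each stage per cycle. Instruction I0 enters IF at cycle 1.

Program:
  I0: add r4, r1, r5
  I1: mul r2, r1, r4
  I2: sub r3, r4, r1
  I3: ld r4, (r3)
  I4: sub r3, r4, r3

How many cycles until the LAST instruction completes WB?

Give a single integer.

I0 add r4 <- r1,r5: IF@1 ID@2 stall=0 (-) EX@3 MEM@4 WB@5
I1 mul r2 <- r1,r4: IF@2 ID@3 stall=2 (RAW on I0.r4 (WB@5)) EX@6 MEM@7 WB@8
I2 sub r3 <- r4,r1: IF@3 ID@6 stall=0 (-) EX@7 MEM@8 WB@9
I3 ld r4 <- r3: IF@6 ID@7 stall=2 (RAW on I2.r3 (WB@9)) EX@10 MEM@11 WB@12
I4 sub r3 <- r4,r3: IF@7 ID@10 stall=2 (RAW on I3.r4 (WB@12)) EX@13 MEM@14 WB@15

Answer: 15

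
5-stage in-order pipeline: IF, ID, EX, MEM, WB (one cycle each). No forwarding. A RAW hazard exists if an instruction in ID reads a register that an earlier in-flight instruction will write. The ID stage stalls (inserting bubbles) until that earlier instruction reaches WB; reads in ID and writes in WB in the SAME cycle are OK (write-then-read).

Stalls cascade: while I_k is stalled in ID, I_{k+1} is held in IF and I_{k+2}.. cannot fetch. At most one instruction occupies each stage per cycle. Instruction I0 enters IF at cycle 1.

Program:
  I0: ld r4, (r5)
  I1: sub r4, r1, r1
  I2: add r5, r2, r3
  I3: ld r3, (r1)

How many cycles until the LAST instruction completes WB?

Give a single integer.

I0 ld r4 <- r5: IF@1 ID@2 stall=0 (-) EX@3 MEM@4 WB@5
I1 sub r4 <- r1,r1: IF@2 ID@3 stall=0 (-) EX@4 MEM@5 WB@6
I2 add r5 <- r2,r3: IF@3 ID@4 stall=0 (-) EX@5 MEM@6 WB@7
I3 ld r3 <- r1: IF@4 ID@5 stall=0 (-) EX@6 MEM@7 WB@8

Answer: 8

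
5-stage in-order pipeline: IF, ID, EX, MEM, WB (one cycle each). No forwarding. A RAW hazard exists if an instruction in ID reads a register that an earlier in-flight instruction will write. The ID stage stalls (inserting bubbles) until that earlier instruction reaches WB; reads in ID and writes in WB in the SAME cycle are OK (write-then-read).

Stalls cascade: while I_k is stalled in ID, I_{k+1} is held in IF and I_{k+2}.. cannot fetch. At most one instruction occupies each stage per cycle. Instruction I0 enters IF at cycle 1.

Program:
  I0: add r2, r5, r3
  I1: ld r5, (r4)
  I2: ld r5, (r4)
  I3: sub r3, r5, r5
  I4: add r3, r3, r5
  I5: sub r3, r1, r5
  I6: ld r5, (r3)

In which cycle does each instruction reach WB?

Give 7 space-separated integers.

Answer: 5 6 7 10 13 14 17

Derivation:
I0 add r2 <- r5,r3: IF@1 ID@2 stall=0 (-) EX@3 MEM@4 WB@5
I1 ld r5 <- r4: IF@2 ID@3 stall=0 (-) EX@4 MEM@5 WB@6
I2 ld r5 <- r4: IF@3 ID@4 stall=0 (-) EX@5 MEM@6 WB@7
I3 sub r3 <- r5,r5: IF@4 ID@5 stall=2 (RAW on I2.r5 (WB@7)) EX@8 MEM@9 WB@10
I4 add r3 <- r3,r5: IF@5 ID@8 stall=2 (RAW on I3.r3 (WB@10)) EX@11 MEM@12 WB@13
I5 sub r3 <- r1,r5: IF@8 ID@11 stall=0 (-) EX@12 MEM@13 WB@14
I6 ld r5 <- r3: IF@11 ID@12 stall=2 (RAW on I5.r3 (WB@14)) EX@15 MEM@16 WB@17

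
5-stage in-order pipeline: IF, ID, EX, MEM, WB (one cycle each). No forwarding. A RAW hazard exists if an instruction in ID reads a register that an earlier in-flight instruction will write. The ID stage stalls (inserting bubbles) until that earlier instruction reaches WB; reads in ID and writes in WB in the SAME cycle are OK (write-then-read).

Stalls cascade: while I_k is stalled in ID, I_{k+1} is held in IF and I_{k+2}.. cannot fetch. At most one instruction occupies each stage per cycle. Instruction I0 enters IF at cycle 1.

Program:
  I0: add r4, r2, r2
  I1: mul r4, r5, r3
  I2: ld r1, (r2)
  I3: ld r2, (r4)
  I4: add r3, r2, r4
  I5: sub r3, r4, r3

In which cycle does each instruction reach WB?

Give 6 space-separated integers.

I0 add r4 <- r2,r2: IF@1 ID@2 stall=0 (-) EX@3 MEM@4 WB@5
I1 mul r4 <- r5,r3: IF@2 ID@3 stall=0 (-) EX@4 MEM@5 WB@6
I2 ld r1 <- r2: IF@3 ID@4 stall=0 (-) EX@5 MEM@6 WB@7
I3 ld r2 <- r4: IF@4 ID@5 stall=1 (RAW on I1.r4 (WB@6)) EX@7 MEM@8 WB@9
I4 add r3 <- r2,r4: IF@5 ID@7 stall=2 (RAW on I3.r2 (WB@9)) EX@10 MEM@11 WB@12
I5 sub r3 <- r4,r3: IF@7 ID@10 stall=2 (RAW on I4.r3 (WB@12)) EX@13 MEM@14 WB@15

Answer: 5 6 7 9 12 15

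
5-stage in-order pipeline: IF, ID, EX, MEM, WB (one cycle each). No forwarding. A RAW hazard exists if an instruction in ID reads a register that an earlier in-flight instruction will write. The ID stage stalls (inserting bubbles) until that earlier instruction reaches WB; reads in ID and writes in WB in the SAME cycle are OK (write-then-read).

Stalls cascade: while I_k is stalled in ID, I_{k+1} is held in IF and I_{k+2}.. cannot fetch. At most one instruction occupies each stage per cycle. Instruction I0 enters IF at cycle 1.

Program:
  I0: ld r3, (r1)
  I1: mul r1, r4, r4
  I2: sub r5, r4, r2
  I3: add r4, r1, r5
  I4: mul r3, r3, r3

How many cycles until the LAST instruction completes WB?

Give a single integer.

Answer: 11

Derivation:
I0 ld r3 <- r1: IF@1 ID@2 stall=0 (-) EX@3 MEM@4 WB@5
I1 mul r1 <- r4,r4: IF@2 ID@3 stall=0 (-) EX@4 MEM@5 WB@6
I2 sub r5 <- r4,r2: IF@3 ID@4 stall=0 (-) EX@5 MEM@6 WB@7
I3 add r4 <- r1,r5: IF@4 ID@5 stall=2 (RAW on I2.r5 (WB@7)) EX@8 MEM@9 WB@10
I4 mul r3 <- r3,r3: IF@5 ID@8 stall=0 (-) EX@9 MEM@10 WB@11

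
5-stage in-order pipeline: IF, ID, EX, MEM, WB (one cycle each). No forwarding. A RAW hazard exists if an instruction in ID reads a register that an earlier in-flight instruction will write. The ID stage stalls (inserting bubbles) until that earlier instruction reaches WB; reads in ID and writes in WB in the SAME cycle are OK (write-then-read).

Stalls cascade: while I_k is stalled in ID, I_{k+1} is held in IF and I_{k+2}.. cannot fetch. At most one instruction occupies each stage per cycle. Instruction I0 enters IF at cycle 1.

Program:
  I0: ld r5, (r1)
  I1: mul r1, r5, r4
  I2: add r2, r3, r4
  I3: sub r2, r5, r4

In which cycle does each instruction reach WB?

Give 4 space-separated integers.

I0 ld r5 <- r1: IF@1 ID@2 stall=0 (-) EX@3 MEM@4 WB@5
I1 mul r1 <- r5,r4: IF@2 ID@3 stall=2 (RAW on I0.r5 (WB@5)) EX@6 MEM@7 WB@8
I2 add r2 <- r3,r4: IF@3 ID@6 stall=0 (-) EX@7 MEM@8 WB@9
I3 sub r2 <- r5,r4: IF@6 ID@7 stall=0 (-) EX@8 MEM@9 WB@10

Answer: 5 8 9 10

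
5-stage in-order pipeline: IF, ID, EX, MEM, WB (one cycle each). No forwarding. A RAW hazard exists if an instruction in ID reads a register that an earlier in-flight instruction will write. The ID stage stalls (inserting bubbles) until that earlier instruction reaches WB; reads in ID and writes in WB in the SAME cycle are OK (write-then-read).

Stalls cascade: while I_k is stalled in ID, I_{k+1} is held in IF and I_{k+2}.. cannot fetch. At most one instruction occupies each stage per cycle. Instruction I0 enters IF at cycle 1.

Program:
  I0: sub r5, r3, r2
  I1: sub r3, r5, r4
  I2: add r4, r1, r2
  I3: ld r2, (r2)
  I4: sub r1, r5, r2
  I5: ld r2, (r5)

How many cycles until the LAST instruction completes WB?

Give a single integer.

I0 sub r5 <- r3,r2: IF@1 ID@2 stall=0 (-) EX@3 MEM@4 WB@5
I1 sub r3 <- r5,r4: IF@2 ID@3 stall=2 (RAW on I0.r5 (WB@5)) EX@6 MEM@7 WB@8
I2 add r4 <- r1,r2: IF@3 ID@6 stall=0 (-) EX@7 MEM@8 WB@9
I3 ld r2 <- r2: IF@6 ID@7 stall=0 (-) EX@8 MEM@9 WB@10
I4 sub r1 <- r5,r2: IF@7 ID@8 stall=2 (RAW on I3.r2 (WB@10)) EX@11 MEM@12 WB@13
I5 ld r2 <- r5: IF@8 ID@11 stall=0 (-) EX@12 MEM@13 WB@14

Answer: 14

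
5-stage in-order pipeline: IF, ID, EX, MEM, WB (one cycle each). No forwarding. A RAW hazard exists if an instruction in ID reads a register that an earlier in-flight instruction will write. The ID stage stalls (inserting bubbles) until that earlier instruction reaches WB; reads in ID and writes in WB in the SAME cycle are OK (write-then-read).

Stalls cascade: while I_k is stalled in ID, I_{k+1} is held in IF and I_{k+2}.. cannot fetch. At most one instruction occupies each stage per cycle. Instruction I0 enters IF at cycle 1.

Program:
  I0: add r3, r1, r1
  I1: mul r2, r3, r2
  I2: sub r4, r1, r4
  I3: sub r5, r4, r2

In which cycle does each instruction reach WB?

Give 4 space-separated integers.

Answer: 5 8 9 12

Derivation:
I0 add r3 <- r1,r1: IF@1 ID@2 stall=0 (-) EX@3 MEM@4 WB@5
I1 mul r2 <- r3,r2: IF@2 ID@3 stall=2 (RAW on I0.r3 (WB@5)) EX@6 MEM@7 WB@8
I2 sub r4 <- r1,r4: IF@3 ID@6 stall=0 (-) EX@7 MEM@8 WB@9
I3 sub r5 <- r4,r2: IF@6 ID@7 stall=2 (RAW on I2.r4 (WB@9)) EX@10 MEM@11 WB@12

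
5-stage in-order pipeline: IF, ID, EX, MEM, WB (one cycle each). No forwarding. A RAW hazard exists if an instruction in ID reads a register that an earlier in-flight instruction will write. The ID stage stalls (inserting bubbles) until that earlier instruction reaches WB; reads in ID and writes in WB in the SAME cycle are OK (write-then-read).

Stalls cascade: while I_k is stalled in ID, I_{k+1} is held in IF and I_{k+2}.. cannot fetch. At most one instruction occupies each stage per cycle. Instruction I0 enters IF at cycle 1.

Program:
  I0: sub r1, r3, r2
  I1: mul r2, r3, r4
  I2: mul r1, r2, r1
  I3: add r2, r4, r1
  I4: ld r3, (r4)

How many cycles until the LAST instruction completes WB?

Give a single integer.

Answer: 13

Derivation:
I0 sub r1 <- r3,r2: IF@1 ID@2 stall=0 (-) EX@3 MEM@4 WB@5
I1 mul r2 <- r3,r4: IF@2 ID@3 stall=0 (-) EX@4 MEM@5 WB@6
I2 mul r1 <- r2,r1: IF@3 ID@4 stall=2 (RAW on I1.r2 (WB@6)) EX@7 MEM@8 WB@9
I3 add r2 <- r4,r1: IF@4 ID@7 stall=2 (RAW on I2.r1 (WB@9)) EX@10 MEM@11 WB@12
I4 ld r3 <- r4: IF@7 ID@10 stall=0 (-) EX@11 MEM@12 WB@13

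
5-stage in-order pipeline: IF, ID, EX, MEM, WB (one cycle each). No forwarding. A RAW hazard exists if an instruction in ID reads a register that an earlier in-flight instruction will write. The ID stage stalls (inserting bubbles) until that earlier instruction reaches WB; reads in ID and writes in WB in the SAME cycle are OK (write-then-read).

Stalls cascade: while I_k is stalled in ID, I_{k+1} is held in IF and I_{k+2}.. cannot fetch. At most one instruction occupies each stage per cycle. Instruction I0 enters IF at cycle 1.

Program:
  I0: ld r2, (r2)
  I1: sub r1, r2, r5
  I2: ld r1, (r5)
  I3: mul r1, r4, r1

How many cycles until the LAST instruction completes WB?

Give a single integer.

Answer: 12

Derivation:
I0 ld r2 <- r2: IF@1 ID@2 stall=0 (-) EX@3 MEM@4 WB@5
I1 sub r1 <- r2,r5: IF@2 ID@3 stall=2 (RAW on I0.r2 (WB@5)) EX@6 MEM@7 WB@8
I2 ld r1 <- r5: IF@3 ID@6 stall=0 (-) EX@7 MEM@8 WB@9
I3 mul r1 <- r4,r1: IF@6 ID@7 stall=2 (RAW on I2.r1 (WB@9)) EX@10 MEM@11 WB@12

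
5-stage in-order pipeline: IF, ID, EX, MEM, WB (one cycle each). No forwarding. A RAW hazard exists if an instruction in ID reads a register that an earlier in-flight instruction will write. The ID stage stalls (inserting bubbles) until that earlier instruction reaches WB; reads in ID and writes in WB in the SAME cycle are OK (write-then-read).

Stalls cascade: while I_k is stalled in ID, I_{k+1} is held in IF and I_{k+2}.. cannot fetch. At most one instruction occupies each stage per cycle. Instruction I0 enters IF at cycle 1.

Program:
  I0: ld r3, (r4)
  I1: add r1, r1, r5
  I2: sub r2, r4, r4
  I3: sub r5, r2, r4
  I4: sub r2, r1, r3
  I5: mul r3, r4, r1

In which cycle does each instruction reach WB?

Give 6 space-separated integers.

Answer: 5 6 7 10 11 12

Derivation:
I0 ld r3 <- r4: IF@1 ID@2 stall=0 (-) EX@3 MEM@4 WB@5
I1 add r1 <- r1,r5: IF@2 ID@3 stall=0 (-) EX@4 MEM@5 WB@6
I2 sub r2 <- r4,r4: IF@3 ID@4 stall=0 (-) EX@5 MEM@6 WB@7
I3 sub r5 <- r2,r4: IF@4 ID@5 stall=2 (RAW on I2.r2 (WB@7)) EX@8 MEM@9 WB@10
I4 sub r2 <- r1,r3: IF@5 ID@8 stall=0 (-) EX@9 MEM@10 WB@11
I5 mul r3 <- r4,r1: IF@8 ID@9 stall=0 (-) EX@10 MEM@11 WB@12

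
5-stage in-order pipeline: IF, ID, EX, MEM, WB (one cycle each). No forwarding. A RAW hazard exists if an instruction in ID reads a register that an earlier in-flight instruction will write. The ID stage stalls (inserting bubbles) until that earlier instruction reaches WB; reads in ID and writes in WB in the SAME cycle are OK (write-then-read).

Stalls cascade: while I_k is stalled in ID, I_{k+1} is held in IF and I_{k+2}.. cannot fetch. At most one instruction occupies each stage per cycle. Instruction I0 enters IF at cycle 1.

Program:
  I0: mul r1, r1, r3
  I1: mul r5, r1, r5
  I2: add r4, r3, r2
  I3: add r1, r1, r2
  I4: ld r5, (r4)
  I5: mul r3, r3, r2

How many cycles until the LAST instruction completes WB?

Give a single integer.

I0 mul r1 <- r1,r3: IF@1 ID@2 stall=0 (-) EX@3 MEM@4 WB@5
I1 mul r5 <- r1,r5: IF@2 ID@3 stall=2 (RAW on I0.r1 (WB@5)) EX@6 MEM@7 WB@8
I2 add r4 <- r3,r2: IF@3 ID@6 stall=0 (-) EX@7 MEM@8 WB@9
I3 add r1 <- r1,r2: IF@6 ID@7 stall=0 (-) EX@8 MEM@9 WB@10
I4 ld r5 <- r4: IF@7 ID@8 stall=1 (RAW on I2.r4 (WB@9)) EX@10 MEM@11 WB@12
I5 mul r3 <- r3,r2: IF@8 ID@10 stall=0 (-) EX@11 MEM@12 WB@13

Answer: 13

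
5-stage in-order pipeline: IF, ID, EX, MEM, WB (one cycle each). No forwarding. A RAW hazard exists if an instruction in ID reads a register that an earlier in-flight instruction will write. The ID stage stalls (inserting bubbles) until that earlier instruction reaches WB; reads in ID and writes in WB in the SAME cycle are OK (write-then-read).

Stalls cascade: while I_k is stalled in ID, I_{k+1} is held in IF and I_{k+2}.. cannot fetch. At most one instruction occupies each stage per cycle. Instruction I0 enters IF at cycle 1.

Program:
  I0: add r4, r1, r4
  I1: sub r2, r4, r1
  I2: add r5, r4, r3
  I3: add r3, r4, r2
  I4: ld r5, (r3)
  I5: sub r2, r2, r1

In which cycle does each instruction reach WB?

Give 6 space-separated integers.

Answer: 5 8 9 11 14 15

Derivation:
I0 add r4 <- r1,r4: IF@1 ID@2 stall=0 (-) EX@3 MEM@4 WB@5
I1 sub r2 <- r4,r1: IF@2 ID@3 stall=2 (RAW on I0.r4 (WB@5)) EX@6 MEM@7 WB@8
I2 add r5 <- r4,r3: IF@3 ID@6 stall=0 (-) EX@7 MEM@8 WB@9
I3 add r3 <- r4,r2: IF@6 ID@7 stall=1 (RAW on I1.r2 (WB@8)) EX@9 MEM@10 WB@11
I4 ld r5 <- r3: IF@7 ID@9 stall=2 (RAW on I3.r3 (WB@11)) EX@12 MEM@13 WB@14
I5 sub r2 <- r2,r1: IF@9 ID@12 stall=0 (-) EX@13 MEM@14 WB@15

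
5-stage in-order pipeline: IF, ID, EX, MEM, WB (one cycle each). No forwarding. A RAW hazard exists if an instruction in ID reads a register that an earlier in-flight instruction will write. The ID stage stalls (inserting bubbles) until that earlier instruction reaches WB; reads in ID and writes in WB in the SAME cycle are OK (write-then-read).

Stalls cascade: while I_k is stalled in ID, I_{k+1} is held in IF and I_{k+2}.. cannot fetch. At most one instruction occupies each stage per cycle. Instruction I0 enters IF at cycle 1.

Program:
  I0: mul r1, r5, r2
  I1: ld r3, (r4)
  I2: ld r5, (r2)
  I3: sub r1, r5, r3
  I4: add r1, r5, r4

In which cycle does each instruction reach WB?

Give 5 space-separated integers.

Answer: 5 6 7 10 11

Derivation:
I0 mul r1 <- r5,r2: IF@1 ID@2 stall=0 (-) EX@3 MEM@4 WB@5
I1 ld r3 <- r4: IF@2 ID@3 stall=0 (-) EX@4 MEM@5 WB@6
I2 ld r5 <- r2: IF@3 ID@4 stall=0 (-) EX@5 MEM@6 WB@7
I3 sub r1 <- r5,r3: IF@4 ID@5 stall=2 (RAW on I2.r5 (WB@7)) EX@8 MEM@9 WB@10
I4 add r1 <- r5,r4: IF@5 ID@8 stall=0 (-) EX@9 MEM@10 WB@11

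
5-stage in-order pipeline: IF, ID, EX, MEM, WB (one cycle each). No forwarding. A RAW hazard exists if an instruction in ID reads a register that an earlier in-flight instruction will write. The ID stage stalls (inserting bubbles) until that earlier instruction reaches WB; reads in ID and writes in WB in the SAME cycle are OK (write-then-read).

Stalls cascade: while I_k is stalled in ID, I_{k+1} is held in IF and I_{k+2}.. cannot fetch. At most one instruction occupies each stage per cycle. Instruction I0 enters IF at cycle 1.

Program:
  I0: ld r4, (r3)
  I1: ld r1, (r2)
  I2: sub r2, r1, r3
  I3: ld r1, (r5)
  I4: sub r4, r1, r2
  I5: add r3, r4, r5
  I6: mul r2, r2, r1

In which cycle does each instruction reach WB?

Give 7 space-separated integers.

I0 ld r4 <- r3: IF@1 ID@2 stall=0 (-) EX@3 MEM@4 WB@5
I1 ld r1 <- r2: IF@2 ID@3 stall=0 (-) EX@4 MEM@5 WB@6
I2 sub r2 <- r1,r3: IF@3 ID@4 stall=2 (RAW on I1.r1 (WB@6)) EX@7 MEM@8 WB@9
I3 ld r1 <- r5: IF@4 ID@7 stall=0 (-) EX@8 MEM@9 WB@10
I4 sub r4 <- r1,r2: IF@7 ID@8 stall=2 (RAW on I3.r1 (WB@10)) EX@11 MEM@12 WB@13
I5 add r3 <- r4,r5: IF@8 ID@11 stall=2 (RAW on I4.r4 (WB@13)) EX@14 MEM@15 WB@16
I6 mul r2 <- r2,r1: IF@11 ID@14 stall=0 (-) EX@15 MEM@16 WB@17

Answer: 5 6 9 10 13 16 17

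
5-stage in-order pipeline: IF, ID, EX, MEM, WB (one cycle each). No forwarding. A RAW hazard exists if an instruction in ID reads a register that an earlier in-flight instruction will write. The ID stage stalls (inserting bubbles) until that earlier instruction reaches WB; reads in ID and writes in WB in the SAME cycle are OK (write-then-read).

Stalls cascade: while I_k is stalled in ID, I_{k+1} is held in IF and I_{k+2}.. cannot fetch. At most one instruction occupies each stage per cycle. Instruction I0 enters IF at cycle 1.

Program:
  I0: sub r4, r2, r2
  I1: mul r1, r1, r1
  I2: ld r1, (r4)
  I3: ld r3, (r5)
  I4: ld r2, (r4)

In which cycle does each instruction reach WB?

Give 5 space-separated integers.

Answer: 5 6 8 9 10

Derivation:
I0 sub r4 <- r2,r2: IF@1 ID@2 stall=0 (-) EX@3 MEM@4 WB@5
I1 mul r1 <- r1,r1: IF@2 ID@3 stall=0 (-) EX@4 MEM@5 WB@6
I2 ld r1 <- r4: IF@3 ID@4 stall=1 (RAW on I0.r4 (WB@5)) EX@6 MEM@7 WB@8
I3 ld r3 <- r5: IF@4 ID@6 stall=0 (-) EX@7 MEM@8 WB@9
I4 ld r2 <- r4: IF@6 ID@7 stall=0 (-) EX@8 MEM@9 WB@10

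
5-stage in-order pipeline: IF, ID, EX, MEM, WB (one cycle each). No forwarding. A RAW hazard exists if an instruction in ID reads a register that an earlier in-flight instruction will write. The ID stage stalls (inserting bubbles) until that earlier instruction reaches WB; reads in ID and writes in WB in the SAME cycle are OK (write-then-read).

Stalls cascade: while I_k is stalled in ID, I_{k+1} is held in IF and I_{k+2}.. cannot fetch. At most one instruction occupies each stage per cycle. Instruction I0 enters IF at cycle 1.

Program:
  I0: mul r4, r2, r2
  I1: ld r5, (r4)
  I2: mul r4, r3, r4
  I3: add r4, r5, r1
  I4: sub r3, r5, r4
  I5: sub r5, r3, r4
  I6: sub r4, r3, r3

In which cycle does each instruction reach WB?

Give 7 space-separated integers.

I0 mul r4 <- r2,r2: IF@1 ID@2 stall=0 (-) EX@3 MEM@4 WB@5
I1 ld r5 <- r4: IF@2 ID@3 stall=2 (RAW on I0.r4 (WB@5)) EX@6 MEM@7 WB@8
I2 mul r4 <- r3,r4: IF@3 ID@6 stall=0 (-) EX@7 MEM@8 WB@9
I3 add r4 <- r5,r1: IF@6 ID@7 stall=1 (RAW on I1.r5 (WB@8)) EX@9 MEM@10 WB@11
I4 sub r3 <- r5,r4: IF@7 ID@9 stall=2 (RAW on I3.r4 (WB@11)) EX@12 MEM@13 WB@14
I5 sub r5 <- r3,r4: IF@9 ID@12 stall=2 (RAW on I4.r3 (WB@14)) EX@15 MEM@16 WB@17
I6 sub r4 <- r3,r3: IF@12 ID@15 stall=0 (-) EX@16 MEM@17 WB@18

Answer: 5 8 9 11 14 17 18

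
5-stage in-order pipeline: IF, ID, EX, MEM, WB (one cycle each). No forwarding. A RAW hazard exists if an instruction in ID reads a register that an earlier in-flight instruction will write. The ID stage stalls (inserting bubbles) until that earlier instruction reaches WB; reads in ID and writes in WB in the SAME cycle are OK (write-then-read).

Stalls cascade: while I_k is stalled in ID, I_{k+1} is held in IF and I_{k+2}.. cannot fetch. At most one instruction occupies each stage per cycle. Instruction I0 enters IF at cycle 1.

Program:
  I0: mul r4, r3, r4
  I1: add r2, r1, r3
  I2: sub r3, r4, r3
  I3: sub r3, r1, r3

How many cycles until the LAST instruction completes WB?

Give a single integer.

I0 mul r4 <- r3,r4: IF@1 ID@2 stall=0 (-) EX@3 MEM@4 WB@5
I1 add r2 <- r1,r3: IF@2 ID@3 stall=0 (-) EX@4 MEM@5 WB@6
I2 sub r3 <- r4,r3: IF@3 ID@4 stall=1 (RAW on I0.r4 (WB@5)) EX@6 MEM@7 WB@8
I3 sub r3 <- r1,r3: IF@4 ID@6 stall=2 (RAW on I2.r3 (WB@8)) EX@9 MEM@10 WB@11

Answer: 11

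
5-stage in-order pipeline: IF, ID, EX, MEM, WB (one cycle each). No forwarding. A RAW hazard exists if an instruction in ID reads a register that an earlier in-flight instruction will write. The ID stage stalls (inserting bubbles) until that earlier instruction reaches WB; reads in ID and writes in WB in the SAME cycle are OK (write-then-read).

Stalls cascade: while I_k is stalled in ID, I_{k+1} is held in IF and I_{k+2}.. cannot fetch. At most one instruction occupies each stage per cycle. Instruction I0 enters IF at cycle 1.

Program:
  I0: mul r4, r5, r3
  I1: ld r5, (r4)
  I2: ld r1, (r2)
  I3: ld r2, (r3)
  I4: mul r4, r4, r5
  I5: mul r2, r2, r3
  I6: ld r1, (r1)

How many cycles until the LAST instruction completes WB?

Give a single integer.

Answer: 14

Derivation:
I0 mul r4 <- r5,r3: IF@1 ID@2 stall=0 (-) EX@3 MEM@4 WB@5
I1 ld r5 <- r4: IF@2 ID@3 stall=2 (RAW on I0.r4 (WB@5)) EX@6 MEM@7 WB@8
I2 ld r1 <- r2: IF@3 ID@6 stall=0 (-) EX@7 MEM@8 WB@9
I3 ld r2 <- r3: IF@6 ID@7 stall=0 (-) EX@8 MEM@9 WB@10
I4 mul r4 <- r4,r5: IF@7 ID@8 stall=0 (-) EX@9 MEM@10 WB@11
I5 mul r2 <- r2,r3: IF@8 ID@9 stall=1 (RAW on I3.r2 (WB@10)) EX@11 MEM@12 WB@13
I6 ld r1 <- r1: IF@9 ID@11 stall=0 (-) EX@12 MEM@13 WB@14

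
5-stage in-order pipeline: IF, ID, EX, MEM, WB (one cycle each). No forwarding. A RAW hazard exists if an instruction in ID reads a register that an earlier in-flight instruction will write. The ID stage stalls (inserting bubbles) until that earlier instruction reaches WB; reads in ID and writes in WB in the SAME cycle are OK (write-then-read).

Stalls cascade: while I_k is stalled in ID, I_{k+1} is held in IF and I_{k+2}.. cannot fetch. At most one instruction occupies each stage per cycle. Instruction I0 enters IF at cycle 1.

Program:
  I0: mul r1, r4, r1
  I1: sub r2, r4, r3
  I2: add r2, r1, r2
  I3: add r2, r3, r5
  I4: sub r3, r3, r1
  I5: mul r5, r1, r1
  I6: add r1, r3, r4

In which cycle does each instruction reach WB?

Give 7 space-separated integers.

Answer: 5 6 9 10 11 12 14

Derivation:
I0 mul r1 <- r4,r1: IF@1 ID@2 stall=0 (-) EX@3 MEM@4 WB@5
I1 sub r2 <- r4,r3: IF@2 ID@3 stall=0 (-) EX@4 MEM@5 WB@6
I2 add r2 <- r1,r2: IF@3 ID@4 stall=2 (RAW on I1.r2 (WB@6)) EX@7 MEM@8 WB@9
I3 add r2 <- r3,r5: IF@4 ID@7 stall=0 (-) EX@8 MEM@9 WB@10
I4 sub r3 <- r3,r1: IF@7 ID@8 stall=0 (-) EX@9 MEM@10 WB@11
I5 mul r5 <- r1,r1: IF@8 ID@9 stall=0 (-) EX@10 MEM@11 WB@12
I6 add r1 <- r3,r4: IF@9 ID@10 stall=1 (RAW on I4.r3 (WB@11)) EX@12 MEM@13 WB@14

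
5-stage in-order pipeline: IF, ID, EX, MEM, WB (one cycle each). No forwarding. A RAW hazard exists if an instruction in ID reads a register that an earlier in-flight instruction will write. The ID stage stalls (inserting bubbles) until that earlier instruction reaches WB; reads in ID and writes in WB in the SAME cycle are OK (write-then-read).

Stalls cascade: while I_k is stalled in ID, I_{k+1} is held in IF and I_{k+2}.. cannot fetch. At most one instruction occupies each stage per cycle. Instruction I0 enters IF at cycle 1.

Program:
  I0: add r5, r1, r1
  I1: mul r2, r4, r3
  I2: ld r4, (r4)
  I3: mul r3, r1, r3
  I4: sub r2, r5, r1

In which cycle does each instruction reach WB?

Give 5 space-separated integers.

I0 add r5 <- r1,r1: IF@1 ID@2 stall=0 (-) EX@3 MEM@4 WB@5
I1 mul r2 <- r4,r3: IF@2 ID@3 stall=0 (-) EX@4 MEM@5 WB@6
I2 ld r4 <- r4: IF@3 ID@4 stall=0 (-) EX@5 MEM@6 WB@7
I3 mul r3 <- r1,r3: IF@4 ID@5 stall=0 (-) EX@6 MEM@7 WB@8
I4 sub r2 <- r5,r1: IF@5 ID@6 stall=0 (-) EX@7 MEM@8 WB@9

Answer: 5 6 7 8 9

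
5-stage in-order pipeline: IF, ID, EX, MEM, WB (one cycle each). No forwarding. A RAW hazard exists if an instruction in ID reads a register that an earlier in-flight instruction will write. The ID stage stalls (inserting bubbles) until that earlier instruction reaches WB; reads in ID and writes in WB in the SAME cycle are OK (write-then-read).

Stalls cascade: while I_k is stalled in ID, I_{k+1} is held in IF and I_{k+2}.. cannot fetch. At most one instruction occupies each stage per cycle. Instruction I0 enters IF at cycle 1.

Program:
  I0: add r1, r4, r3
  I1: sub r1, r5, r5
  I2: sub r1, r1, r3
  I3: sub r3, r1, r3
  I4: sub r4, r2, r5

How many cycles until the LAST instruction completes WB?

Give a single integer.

I0 add r1 <- r4,r3: IF@1 ID@2 stall=0 (-) EX@3 MEM@4 WB@5
I1 sub r1 <- r5,r5: IF@2 ID@3 stall=0 (-) EX@4 MEM@5 WB@6
I2 sub r1 <- r1,r3: IF@3 ID@4 stall=2 (RAW on I1.r1 (WB@6)) EX@7 MEM@8 WB@9
I3 sub r3 <- r1,r3: IF@4 ID@7 stall=2 (RAW on I2.r1 (WB@9)) EX@10 MEM@11 WB@12
I4 sub r4 <- r2,r5: IF@7 ID@10 stall=0 (-) EX@11 MEM@12 WB@13

Answer: 13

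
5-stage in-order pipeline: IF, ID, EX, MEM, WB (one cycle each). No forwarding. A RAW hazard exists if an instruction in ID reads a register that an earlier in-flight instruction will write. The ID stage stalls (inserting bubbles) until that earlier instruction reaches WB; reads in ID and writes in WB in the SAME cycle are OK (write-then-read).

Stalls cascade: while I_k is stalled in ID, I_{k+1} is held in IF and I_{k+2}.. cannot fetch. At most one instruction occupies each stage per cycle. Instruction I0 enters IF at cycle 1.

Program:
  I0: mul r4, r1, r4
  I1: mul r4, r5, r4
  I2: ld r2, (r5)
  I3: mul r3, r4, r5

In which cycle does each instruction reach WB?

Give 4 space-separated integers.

I0 mul r4 <- r1,r4: IF@1 ID@2 stall=0 (-) EX@3 MEM@4 WB@5
I1 mul r4 <- r5,r4: IF@2 ID@3 stall=2 (RAW on I0.r4 (WB@5)) EX@6 MEM@7 WB@8
I2 ld r2 <- r5: IF@3 ID@6 stall=0 (-) EX@7 MEM@8 WB@9
I3 mul r3 <- r4,r5: IF@6 ID@7 stall=1 (RAW on I1.r4 (WB@8)) EX@9 MEM@10 WB@11

Answer: 5 8 9 11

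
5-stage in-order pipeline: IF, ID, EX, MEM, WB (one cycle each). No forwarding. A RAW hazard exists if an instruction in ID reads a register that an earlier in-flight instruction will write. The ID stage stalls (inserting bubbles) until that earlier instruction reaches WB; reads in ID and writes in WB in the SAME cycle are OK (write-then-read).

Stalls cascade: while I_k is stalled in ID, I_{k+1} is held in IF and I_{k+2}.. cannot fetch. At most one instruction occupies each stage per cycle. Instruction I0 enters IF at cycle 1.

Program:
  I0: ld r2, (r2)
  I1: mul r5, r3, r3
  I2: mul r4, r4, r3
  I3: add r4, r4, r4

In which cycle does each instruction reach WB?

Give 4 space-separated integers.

I0 ld r2 <- r2: IF@1 ID@2 stall=0 (-) EX@3 MEM@4 WB@5
I1 mul r5 <- r3,r3: IF@2 ID@3 stall=0 (-) EX@4 MEM@5 WB@6
I2 mul r4 <- r4,r3: IF@3 ID@4 stall=0 (-) EX@5 MEM@6 WB@7
I3 add r4 <- r4,r4: IF@4 ID@5 stall=2 (RAW on I2.r4 (WB@7)) EX@8 MEM@9 WB@10

Answer: 5 6 7 10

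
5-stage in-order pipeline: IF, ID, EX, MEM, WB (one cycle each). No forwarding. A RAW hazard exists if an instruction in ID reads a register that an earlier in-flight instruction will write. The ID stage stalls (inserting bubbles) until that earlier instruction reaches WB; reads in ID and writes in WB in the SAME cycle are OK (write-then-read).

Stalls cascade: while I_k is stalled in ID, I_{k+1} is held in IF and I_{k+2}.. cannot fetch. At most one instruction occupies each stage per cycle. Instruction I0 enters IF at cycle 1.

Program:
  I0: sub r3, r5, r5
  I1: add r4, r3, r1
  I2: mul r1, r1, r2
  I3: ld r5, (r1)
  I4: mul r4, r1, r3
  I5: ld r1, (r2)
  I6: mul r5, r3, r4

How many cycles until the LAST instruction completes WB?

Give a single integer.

Answer: 16

Derivation:
I0 sub r3 <- r5,r5: IF@1 ID@2 stall=0 (-) EX@3 MEM@4 WB@5
I1 add r4 <- r3,r1: IF@2 ID@3 stall=2 (RAW on I0.r3 (WB@5)) EX@6 MEM@7 WB@8
I2 mul r1 <- r1,r2: IF@3 ID@6 stall=0 (-) EX@7 MEM@8 WB@9
I3 ld r5 <- r1: IF@6 ID@7 stall=2 (RAW on I2.r1 (WB@9)) EX@10 MEM@11 WB@12
I4 mul r4 <- r1,r3: IF@7 ID@10 stall=0 (-) EX@11 MEM@12 WB@13
I5 ld r1 <- r2: IF@10 ID@11 stall=0 (-) EX@12 MEM@13 WB@14
I6 mul r5 <- r3,r4: IF@11 ID@12 stall=1 (RAW on I4.r4 (WB@13)) EX@14 MEM@15 WB@16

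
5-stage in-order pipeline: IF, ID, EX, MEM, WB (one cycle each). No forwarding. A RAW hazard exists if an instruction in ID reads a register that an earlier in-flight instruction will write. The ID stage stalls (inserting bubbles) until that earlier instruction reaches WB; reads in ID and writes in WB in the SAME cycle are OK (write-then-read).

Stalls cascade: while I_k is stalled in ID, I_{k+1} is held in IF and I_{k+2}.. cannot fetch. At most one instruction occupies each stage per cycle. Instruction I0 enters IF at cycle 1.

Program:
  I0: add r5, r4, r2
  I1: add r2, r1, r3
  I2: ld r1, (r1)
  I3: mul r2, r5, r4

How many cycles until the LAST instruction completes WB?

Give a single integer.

Answer: 8

Derivation:
I0 add r5 <- r4,r2: IF@1 ID@2 stall=0 (-) EX@3 MEM@4 WB@5
I1 add r2 <- r1,r3: IF@2 ID@3 stall=0 (-) EX@4 MEM@5 WB@6
I2 ld r1 <- r1: IF@3 ID@4 stall=0 (-) EX@5 MEM@6 WB@7
I3 mul r2 <- r5,r4: IF@4 ID@5 stall=0 (-) EX@6 MEM@7 WB@8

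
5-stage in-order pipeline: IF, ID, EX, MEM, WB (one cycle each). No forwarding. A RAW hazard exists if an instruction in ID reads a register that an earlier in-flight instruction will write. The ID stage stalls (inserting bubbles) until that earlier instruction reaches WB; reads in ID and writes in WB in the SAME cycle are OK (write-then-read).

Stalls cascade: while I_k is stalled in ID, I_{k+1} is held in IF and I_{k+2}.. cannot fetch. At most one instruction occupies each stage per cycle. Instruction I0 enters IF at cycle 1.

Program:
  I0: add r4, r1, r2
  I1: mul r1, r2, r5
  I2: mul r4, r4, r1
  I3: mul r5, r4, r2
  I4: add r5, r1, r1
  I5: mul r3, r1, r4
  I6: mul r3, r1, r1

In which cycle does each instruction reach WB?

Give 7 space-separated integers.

Answer: 5 6 9 12 13 14 15

Derivation:
I0 add r4 <- r1,r2: IF@1 ID@2 stall=0 (-) EX@3 MEM@4 WB@5
I1 mul r1 <- r2,r5: IF@2 ID@3 stall=0 (-) EX@4 MEM@5 WB@6
I2 mul r4 <- r4,r1: IF@3 ID@4 stall=2 (RAW on I1.r1 (WB@6)) EX@7 MEM@8 WB@9
I3 mul r5 <- r4,r2: IF@4 ID@7 stall=2 (RAW on I2.r4 (WB@9)) EX@10 MEM@11 WB@12
I4 add r5 <- r1,r1: IF@7 ID@10 stall=0 (-) EX@11 MEM@12 WB@13
I5 mul r3 <- r1,r4: IF@10 ID@11 stall=0 (-) EX@12 MEM@13 WB@14
I6 mul r3 <- r1,r1: IF@11 ID@12 stall=0 (-) EX@13 MEM@14 WB@15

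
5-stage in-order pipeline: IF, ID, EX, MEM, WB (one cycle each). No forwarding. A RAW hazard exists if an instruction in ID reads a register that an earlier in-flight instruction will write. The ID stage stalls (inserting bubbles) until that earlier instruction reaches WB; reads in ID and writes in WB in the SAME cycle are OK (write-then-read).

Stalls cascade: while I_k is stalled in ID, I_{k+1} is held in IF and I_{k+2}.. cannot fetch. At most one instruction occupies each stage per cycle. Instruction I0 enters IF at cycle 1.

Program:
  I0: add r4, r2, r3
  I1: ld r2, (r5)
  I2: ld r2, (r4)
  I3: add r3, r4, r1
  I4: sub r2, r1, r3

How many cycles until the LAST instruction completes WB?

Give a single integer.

Answer: 12

Derivation:
I0 add r4 <- r2,r3: IF@1 ID@2 stall=0 (-) EX@3 MEM@4 WB@5
I1 ld r2 <- r5: IF@2 ID@3 stall=0 (-) EX@4 MEM@5 WB@6
I2 ld r2 <- r4: IF@3 ID@4 stall=1 (RAW on I0.r4 (WB@5)) EX@6 MEM@7 WB@8
I3 add r3 <- r4,r1: IF@4 ID@6 stall=0 (-) EX@7 MEM@8 WB@9
I4 sub r2 <- r1,r3: IF@6 ID@7 stall=2 (RAW on I3.r3 (WB@9)) EX@10 MEM@11 WB@12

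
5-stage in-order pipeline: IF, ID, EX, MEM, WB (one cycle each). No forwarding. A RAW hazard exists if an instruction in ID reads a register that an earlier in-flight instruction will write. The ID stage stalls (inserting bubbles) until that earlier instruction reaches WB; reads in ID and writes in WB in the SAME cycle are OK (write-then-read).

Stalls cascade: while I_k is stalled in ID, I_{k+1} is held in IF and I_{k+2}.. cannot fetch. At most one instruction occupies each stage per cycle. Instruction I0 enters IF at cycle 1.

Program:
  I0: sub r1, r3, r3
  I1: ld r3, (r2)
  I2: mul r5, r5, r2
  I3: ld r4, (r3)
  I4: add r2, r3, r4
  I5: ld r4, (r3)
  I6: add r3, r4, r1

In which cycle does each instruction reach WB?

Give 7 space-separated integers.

I0 sub r1 <- r3,r3: IF@1 ID@2 stall=0 (-) EX@3 MEM@4 WB@5
I1 ld r3 <- r2: IF@2 ID@3 stall=0 (-) EX@4 MEM@5 WB@6
I2 mul r5 <- r5,r2: IF@3 ID@4 stall=0 (-) EX@5 MEM@6 WB@7
I3 ld r4 <- r3: IF@4 ID@5 stall=1 (RAW on I1.r3 (WB@6)) EX@7 MEM@8 WB@9
I4 add r2 <- r3,r4: IF@5 ID@7 stall=2 (RAW on I3.r4 (WB@9)) EX@10 MEM@11 WB@12
I5 ld r4 <- r3: IF@7 ID@10 stall=0 (-) EX@11 MEM@12 WB@13
I6 add r3 <- r4,r1: IF@10 ID@11 stall=2 (RAW on I5.r4 (WB@13)) EX@14 MEM@15 WB@16

Answer: 5 6 7 9 12 13 16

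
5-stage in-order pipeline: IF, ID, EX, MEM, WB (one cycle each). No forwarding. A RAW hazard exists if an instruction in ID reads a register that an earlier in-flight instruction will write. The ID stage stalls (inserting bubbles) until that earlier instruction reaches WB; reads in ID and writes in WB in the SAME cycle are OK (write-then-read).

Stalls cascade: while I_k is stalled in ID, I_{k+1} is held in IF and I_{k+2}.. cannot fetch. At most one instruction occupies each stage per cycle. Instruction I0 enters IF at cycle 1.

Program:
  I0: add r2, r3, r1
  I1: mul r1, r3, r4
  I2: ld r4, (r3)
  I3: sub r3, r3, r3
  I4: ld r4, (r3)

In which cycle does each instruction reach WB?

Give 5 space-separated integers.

Answer: 5 6 7 8 11

Derivation:
I0 add r2 <- r3,r1: IF@1 ID@2 stall=0 (-) EX@3 MEM@4 WB@5
I1 mul r1 <- r3,r4: IF@2 ID@3 stall=0 (-) EX@4 MEM@5 WB@6
I2 ld r4 <- r3: IF@3 ID@4 stall=0 (-) EX@5 MEM@6 WB@7
I3 sub r3 <- r3,r3: IF@4 ID@5 stall=0 (-) EX@6 MEM@7 WB@8
I4 ld r4 <- r3: IF@5 ID@6 stall=2 (RAW on I3.r3 (WB@8)) EX@9 MEM@10 WB@11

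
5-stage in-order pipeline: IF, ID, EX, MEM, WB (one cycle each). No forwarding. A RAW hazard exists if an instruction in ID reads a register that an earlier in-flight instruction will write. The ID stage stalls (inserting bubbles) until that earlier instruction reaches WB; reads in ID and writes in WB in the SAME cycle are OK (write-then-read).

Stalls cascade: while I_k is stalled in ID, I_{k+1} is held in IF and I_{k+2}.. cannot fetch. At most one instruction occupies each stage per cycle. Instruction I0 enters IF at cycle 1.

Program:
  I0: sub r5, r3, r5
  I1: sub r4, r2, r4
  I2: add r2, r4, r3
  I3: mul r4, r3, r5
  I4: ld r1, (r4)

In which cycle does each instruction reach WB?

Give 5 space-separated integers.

Answer: 5 6 9 10 13

Derivation:
I0 sub r5 <- r3,r5: IF@1 ID@2 stall=0 (-) EX@3 MEM@4 WB@5
I1 sub r4 <- r2,r4: IF@2 ID@3 stall=0 (-) EX@4 MEM@5 WB@6
I2 add r2 <- r4,r3: IF@3 ID@4 stall=2 (RAW on I1.r4 (WB@6)) EX@7 MEM@8 WB@9
I3 mul r4 <- r3,r5: IF@4 ID@7 stall=0 (-) EX@8 MEM@9 WB@10
I4 ld r1 <- r4: IF@7 ID@8 stall=2 (RAW on I3.r4 (WB@10)) EX@11 MEM@12 WB@13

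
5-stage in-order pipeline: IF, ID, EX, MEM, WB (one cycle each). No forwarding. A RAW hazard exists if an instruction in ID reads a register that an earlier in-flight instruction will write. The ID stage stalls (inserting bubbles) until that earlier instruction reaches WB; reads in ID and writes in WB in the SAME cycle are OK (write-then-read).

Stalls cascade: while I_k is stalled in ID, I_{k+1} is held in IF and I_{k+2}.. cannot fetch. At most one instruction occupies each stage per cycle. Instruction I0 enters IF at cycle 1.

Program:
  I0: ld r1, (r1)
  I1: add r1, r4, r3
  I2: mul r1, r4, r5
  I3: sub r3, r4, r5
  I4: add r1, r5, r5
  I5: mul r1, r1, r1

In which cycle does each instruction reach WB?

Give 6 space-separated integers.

Answer: 5 6 7 8 9 12

Derivation:
I0 ld r1 <- r1: IF@1 ID@2 stall=0 (-) EX@3 MEM@4 WB@5
I1 add r1 <- r4,r3: IF@2 ID@3 stall=0 (-) EX@4 MEM@5 WB@6
I2 mul r1 <- r4,r5: IF@3 ID@4 stall=0 (-) EX@5 MEM@6 WB@7
I3 sub r3 <- r4,r5: IF@4 ID@5 stall=0 (-) EX@6 MEM@7 WB@8
I4 add r1 <- r5,r5: IF@5 ID@6 stall=0 (-) EX@7 MEM@8 WB@9
I5 mul r1 <- r1,r1: IF@6 ID@7 stall=2 (RAW on I4.r1 (WB@9)) EX@10 MEM@11 WB@12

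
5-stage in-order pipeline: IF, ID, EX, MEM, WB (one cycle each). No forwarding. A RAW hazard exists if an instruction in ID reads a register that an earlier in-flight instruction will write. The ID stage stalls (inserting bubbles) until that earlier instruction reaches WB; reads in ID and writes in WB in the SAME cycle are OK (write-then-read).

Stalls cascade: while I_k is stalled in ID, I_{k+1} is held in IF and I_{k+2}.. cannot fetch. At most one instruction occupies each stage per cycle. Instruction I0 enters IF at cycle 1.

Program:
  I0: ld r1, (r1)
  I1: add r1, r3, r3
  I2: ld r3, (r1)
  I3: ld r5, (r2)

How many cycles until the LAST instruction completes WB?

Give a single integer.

Answer: 10

Derivation:
I0 ld r1 <- r1: IF@1 ID@2 stall=0 (-) EX@3 MEM@4 WB@5
I1 add r1 <- r3,r3: IF@2 ID@3 stall=0 (-) EX@4 MEM@5 WB@6
I2 ld r3 <- r1: IF@3 ID@4 stall=2 (RAW on I1.r1 (WB@6)) EX@7 MEM@8 WB@9
I3 ld r5 <- r2: IF@4 ID@7 stall=0 (-) EX@8 MEM@9 WB@10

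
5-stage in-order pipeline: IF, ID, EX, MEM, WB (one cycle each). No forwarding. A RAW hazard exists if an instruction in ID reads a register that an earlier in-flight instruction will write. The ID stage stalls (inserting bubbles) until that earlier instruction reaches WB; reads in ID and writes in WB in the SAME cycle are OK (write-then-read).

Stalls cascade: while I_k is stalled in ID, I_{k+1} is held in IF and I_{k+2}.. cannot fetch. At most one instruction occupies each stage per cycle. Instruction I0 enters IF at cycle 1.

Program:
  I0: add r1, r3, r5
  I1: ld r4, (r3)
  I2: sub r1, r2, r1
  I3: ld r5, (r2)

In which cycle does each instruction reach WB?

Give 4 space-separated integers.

I0 add r1 <- r3,r5: IF@1 ID@2 stall=0 (-) EX@3 MEM@4 WB@5
I1 ld r4 <- r3: IF@2 ID@3 stall=0 (-) EX@4 MEM@5 WB@6
I2 sub r1 <- r2,r1: IF@3 ID@4 stall=1 (RAW on I0.r1 (WB@5)) EX@6 MEM@7 WB@8
I3 ld r5 <- r2: IF@4 ID@6 stall=0 (-) EX@7 MEM@8 WB@9

Answer: 5 6 8 9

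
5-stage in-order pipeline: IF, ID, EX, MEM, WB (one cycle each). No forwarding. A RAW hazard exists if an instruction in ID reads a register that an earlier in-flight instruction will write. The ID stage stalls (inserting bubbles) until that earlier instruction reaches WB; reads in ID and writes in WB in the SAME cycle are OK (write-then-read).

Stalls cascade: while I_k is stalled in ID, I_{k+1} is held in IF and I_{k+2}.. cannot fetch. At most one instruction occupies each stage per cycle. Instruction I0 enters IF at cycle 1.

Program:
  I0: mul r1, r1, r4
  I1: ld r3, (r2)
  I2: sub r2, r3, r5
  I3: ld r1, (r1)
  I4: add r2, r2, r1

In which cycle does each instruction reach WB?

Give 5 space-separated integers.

Answer: 5 6 9 10 13

Derivation:
I0 mul r1 <- r1,r4: IF@1 ID@2 stall=0 (-) EX@3 MEM@4 WB@5
I1 ld r3 <- r2: IF@2 ID@3 stall=0 (-) EX@4 MEM@5 WB@6
I2 sub r2 <- r3,r5: IF@3 ID@4 stall=2 (RAW on I1.r3 (WB@6)) EX@7 MEM@8 WB@9
I3 ld r1 <- r1: IF@4 ID@7 stall=0 (-) EX@8 MEM@9 WB@10
I4 add r2 <- r2,r1: IF@7 ID@8 stall=2 (RAW on I3.r1 (WB@10)) EX@11 MEM@12 WB@13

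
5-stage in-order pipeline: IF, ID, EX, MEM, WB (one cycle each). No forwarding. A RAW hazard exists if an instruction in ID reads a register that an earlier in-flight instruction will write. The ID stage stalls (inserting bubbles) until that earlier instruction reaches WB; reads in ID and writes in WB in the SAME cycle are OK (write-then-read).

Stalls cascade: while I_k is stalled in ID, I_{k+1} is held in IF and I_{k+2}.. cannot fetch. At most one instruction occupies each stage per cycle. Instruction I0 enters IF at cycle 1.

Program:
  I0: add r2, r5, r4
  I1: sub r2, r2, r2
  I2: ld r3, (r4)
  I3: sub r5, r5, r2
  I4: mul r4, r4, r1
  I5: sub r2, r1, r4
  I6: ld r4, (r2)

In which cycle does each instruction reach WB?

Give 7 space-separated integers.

I0 add r2 <- r5,r4: IF@1 ID@2 stall=0 (-) EX@3 MEM@4 WB@5
I1 sub r2 <- r2,r2: IF@2 ID@3 stall=2 (RAW on I0.r2 (WB@5)) EX@6 MEM@7 WB@8
I2 ld r3 <- r4: IF@3 ID@6 stall=0 (-) EX@7 MEM@8 WB@9
I3 sub r5 <- r5,r2: IF@6 ID@7 stall=1 (RAW on I1.r2 (WB@8)) EX@9 MEM@10 WB@11
I4 mul r4 <- r4,r1: IF@7 ID@9 stall=0 (-) EX@10 MEM@11 WB@12
I5 sub r2 <- r1,r4: IF@9 ID@10 stall=2 (RAW on I4.r4 (WB@12)) EX@13 MEM@14 WB@15
I6 ld r4 <- r2: IF@10 ID@13 stall=2 (RAW on I5.r2 (WB@15)) EX@16 MEM@17 WB@18

Answer: 5 8 9 11 12 15 18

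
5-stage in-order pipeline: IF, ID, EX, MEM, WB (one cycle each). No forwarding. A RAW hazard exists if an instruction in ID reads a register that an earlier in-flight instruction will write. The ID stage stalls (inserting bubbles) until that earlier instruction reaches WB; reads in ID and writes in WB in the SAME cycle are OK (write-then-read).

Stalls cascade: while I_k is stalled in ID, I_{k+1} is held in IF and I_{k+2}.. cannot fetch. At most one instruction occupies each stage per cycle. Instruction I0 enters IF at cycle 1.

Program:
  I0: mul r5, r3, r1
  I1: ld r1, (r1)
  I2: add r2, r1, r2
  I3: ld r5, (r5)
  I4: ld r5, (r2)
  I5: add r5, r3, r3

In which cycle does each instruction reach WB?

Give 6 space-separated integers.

Answer: 5 6 9 10 12 13

Derivation:
I0 mul r5 <- r3,r1: IF@1 ID@2 stall=0 (-) EX@3 MEM@4 WB@5
I1 ld r1 <- r1: IF@2 ID@3 stall=0 (-) EX@4 MEM@5 WB@6
I2 add r2 <- r1,r2: IF@3 ID@4 stall=2 (RAW on I1.r1 (WB@6)) EX@7 MEM@8 WB@9
I3 ld r5 <- r5: IF@4 ID@7 stall=0 (-) EX@8 MEM@9 WB@10
I4 ld r5 <- r2: IF@7 ID@8 stall=1 (RAW on I2.r2 (WB@9)) EX@10 MEM@11 WB@12
I5 add r5 <- r3,r3: IF@8 ID@10 stall=0 (-) EX@11 MEM@12 WB@13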